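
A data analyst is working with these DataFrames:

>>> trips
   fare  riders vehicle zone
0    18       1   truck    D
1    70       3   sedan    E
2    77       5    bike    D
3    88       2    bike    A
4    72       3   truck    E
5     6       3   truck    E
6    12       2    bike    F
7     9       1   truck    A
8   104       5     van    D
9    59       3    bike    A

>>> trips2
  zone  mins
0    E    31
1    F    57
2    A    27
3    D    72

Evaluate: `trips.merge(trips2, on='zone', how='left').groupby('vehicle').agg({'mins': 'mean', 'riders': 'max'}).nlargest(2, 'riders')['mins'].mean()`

merge on 'zone' (how='left') → 10 rows:
   fare  riders vehicle zone  mins
0    18       1   truck    D    72
1    70       3   sedan    E    31
2    77       5    bike    D    72
3    88       2    bike    A    27
4    72       3   truck    E    31
5     6       3   truck    E    31
6    12       2    bike    F    57
7     9       1   truck    A    27
8   104       5     van    D    72
9    59       3    bike    A    27
group by vehicle: mean(mins), max(riders):
          mins  riders
vehicle               
bike     45.75       5
sedan    31.00       3
truck    40.25       3
van      72.00       5
take 2 rows with largest riders:
          mins  riders
vehicle               
bike     45.75       5
van      72.00       5
Reading off the mean of column 'mins', we get 58.875.

58.875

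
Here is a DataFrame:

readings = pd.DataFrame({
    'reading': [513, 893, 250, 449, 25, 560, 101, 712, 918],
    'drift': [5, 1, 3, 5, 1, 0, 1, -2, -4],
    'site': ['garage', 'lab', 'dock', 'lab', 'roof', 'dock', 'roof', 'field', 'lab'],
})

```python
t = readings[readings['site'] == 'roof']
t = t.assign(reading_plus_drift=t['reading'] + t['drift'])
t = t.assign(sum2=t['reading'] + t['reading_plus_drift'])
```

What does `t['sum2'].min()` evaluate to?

filter rows where site == 'roof':
   reading  drift  site
4       25      1  roof
6      101      1  roof
add column reading_plus_drift = t['reading'] + t['drift']:
   reading  drift  site  reading_plus_drift
4       25      1  roof                  26
6      101      1  roof                 102
add column sum2 = t['reading'] + t['reading_plus_drift']:
   reading  drift  site  reading_plus_drift  sum2
4       25      1  roof                  26    51
6      101      1  roof                 102   203

51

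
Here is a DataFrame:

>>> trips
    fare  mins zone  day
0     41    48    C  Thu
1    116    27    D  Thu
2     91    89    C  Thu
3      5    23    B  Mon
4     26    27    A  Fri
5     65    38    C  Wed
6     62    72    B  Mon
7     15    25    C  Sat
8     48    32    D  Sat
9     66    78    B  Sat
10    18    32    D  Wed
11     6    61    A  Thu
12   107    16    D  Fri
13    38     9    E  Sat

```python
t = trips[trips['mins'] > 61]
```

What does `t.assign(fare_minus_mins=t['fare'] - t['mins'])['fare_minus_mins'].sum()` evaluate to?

filter rows where mins > 61:
   fare  mins zone  day
2    91    89    C  Thu
6    62    72    B  Mon
9    66    78    B  Sat
add column fare_minus_mins = t['fare'] - t['mins']:
   fare  mins zone  day  fare_minus_mins
2    91    89    C  Thu                2
6    62    72    B  Mon              -10
9    66    78    B  Sat              -12
The sum of column 'fare_minus_mins' is -20.

-20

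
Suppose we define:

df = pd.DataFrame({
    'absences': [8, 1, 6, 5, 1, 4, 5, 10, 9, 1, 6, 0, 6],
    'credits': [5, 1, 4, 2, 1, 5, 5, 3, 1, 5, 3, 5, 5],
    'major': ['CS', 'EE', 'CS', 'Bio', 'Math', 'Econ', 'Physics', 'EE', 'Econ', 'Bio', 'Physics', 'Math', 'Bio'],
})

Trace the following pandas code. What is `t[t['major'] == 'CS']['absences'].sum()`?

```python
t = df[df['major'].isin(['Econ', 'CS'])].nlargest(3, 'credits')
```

14

filter rows where major in ['Econ', 'CS']:
   absences  credits major
0         8        5    CS
2         6        4    CS
5         4        5  Econ
8         9        1  Econ
take 3 rows with largest credits:
   absences  credits major
0         8        5    CS
5         4        5  Econ
2         6        4    CS
filter rows where major == 'CS':
   absences  credits major
0         8        5    CS
2         6        4    CS
sum of column 'absences' → 14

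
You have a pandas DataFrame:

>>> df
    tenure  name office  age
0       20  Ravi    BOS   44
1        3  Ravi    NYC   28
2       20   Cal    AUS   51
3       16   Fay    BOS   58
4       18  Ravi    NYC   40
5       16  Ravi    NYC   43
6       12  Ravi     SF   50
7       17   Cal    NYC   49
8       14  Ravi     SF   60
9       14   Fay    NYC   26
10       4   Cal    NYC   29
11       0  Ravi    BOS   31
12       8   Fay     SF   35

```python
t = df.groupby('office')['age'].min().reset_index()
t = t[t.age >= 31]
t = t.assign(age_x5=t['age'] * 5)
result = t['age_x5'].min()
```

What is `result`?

group by office, min of age:
office
AUS    51
BOS    31
NYC    26
SF     35
Name: age, dtype: int64
reset_index():
  office  age
0    AUS   51
1    BOS   31
2    NYC   26
3     SF   35
filter rows where age >= 31:
  office  age
0    AUS   51
1    BOS   31
3     SF   35
add column age_x5 = t['age'] * 5:
  office  age  age_x5
0    AUS   51     255
1    BOS   31     155
3     SF   35     175

155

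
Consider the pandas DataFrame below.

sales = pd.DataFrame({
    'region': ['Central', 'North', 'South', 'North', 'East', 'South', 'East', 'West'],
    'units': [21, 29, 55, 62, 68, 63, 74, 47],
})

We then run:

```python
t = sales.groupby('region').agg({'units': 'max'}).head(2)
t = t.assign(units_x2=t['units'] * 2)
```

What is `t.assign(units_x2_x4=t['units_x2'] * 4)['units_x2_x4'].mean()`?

group by region, max of units:
         units
region        
Central     21
East        74
North       62
South       63
West        47
take first 2 rows:
         units
region        
Central     21
East        74
add column units_x2 = t['units'] * 2:
         units  units_x2
region                  
Central     21        42
East        74       148
add column units_x2_x4 = t['units_x2'] * 4:
         units  units_x2  units_x2_x4
region                               
Central     21        42          168
East        74       148          592
Finally, mean of column 'units_x2_x4' = 380.0.

380.0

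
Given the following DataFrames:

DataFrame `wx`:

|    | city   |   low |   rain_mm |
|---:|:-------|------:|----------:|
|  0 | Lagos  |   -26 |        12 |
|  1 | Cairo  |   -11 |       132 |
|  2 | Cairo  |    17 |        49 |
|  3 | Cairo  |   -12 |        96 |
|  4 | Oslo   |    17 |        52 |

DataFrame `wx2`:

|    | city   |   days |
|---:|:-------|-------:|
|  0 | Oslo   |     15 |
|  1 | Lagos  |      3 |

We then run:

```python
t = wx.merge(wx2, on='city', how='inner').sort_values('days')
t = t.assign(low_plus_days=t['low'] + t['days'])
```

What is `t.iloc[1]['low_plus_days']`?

32

merge on 'city' (how='inner') → 2 rows:
    city  low  rain_mm  days
0  Lagos  -26       12     3
1   Oslo   17       52    15
sort by days:
    city  low  rain_mm  days
0  Lagos  -26       12     3
1   Oslo   17       52    15
add column low_plus_days = t['low'] + t['days']:
    city  low  rain_mm  days  low_plus_days
0  Lagos  -26       12     3            -23
1   Oslo   17       52    15             32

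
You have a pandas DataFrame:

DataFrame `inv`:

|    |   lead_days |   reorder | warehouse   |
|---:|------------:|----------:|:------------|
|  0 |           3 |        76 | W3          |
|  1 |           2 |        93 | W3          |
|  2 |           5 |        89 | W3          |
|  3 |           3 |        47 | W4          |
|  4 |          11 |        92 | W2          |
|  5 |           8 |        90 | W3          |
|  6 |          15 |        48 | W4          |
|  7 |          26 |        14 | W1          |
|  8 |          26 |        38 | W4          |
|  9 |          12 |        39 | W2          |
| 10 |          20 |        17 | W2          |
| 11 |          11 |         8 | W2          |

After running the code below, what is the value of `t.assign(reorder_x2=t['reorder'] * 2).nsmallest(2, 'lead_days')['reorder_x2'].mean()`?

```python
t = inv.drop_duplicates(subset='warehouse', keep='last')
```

98.0

drop duplicate warehouse (keep=last):
    lead_days  reorder warehouse
5           8       90        W3
7          26       14        W1
8          26       38        W4
11         11        8        W2
add column reorder_x2 = t['reorder'] * 2:
    lead_days  reorder warehouse  reorder_x2
5           8       90        W3         180
7          26       14        W1          28
8          26       38        W4          76
11         11        8        W2          16
take 2 rows with smallest lead_days:
    lead_days  reorder warehouse  reorder_x2
5           8       90        W3         180
11         11        8        W2          16
mean of column 'reorder_x2' → 98.0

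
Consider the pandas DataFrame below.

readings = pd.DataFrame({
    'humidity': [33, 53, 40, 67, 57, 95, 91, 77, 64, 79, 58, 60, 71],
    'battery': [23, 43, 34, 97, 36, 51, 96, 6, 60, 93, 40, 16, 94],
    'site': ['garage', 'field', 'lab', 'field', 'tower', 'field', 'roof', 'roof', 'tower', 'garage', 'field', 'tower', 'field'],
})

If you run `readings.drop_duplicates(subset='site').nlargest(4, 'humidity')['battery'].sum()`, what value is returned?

drop duplicate site (keep=first):
   humidity  battery    site
0        33       23  garage
1        53       43   field
2        40       34     lab
4        57       36   tower
6        91       96    roof
take 4 rows with largest humidity:
   humidity  battery   site
6        91       96   roof
4        57       36  tower
1        53       43  field
2        40       34    lab

209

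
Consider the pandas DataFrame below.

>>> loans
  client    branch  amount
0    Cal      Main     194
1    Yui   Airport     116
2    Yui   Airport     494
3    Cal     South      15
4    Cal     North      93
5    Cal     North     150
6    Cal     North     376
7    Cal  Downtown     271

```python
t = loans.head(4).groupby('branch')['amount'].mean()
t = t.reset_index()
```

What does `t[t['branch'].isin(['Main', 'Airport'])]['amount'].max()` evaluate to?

305.0

take first 4 rows:
  client   branch  amount
0    Cal     Main     194
1    Yui  Airport     116
2    Yui  Airport     494
3    Cal    South      15
group by branch, mean of amount:
branch
Airport    305.0
Main       194.0
South       15.0
Name: amount, dtype: float64
reset_index():
    branch  amount
0  Airport   305.0
1     Main   194.0
2    South    15.0
filter rows where branch in ['Main', 'Airport']:
    branch  amount
0  Airport   305.0
1     Main   194.0
Reading off the max of column 'amount', we get 305.0.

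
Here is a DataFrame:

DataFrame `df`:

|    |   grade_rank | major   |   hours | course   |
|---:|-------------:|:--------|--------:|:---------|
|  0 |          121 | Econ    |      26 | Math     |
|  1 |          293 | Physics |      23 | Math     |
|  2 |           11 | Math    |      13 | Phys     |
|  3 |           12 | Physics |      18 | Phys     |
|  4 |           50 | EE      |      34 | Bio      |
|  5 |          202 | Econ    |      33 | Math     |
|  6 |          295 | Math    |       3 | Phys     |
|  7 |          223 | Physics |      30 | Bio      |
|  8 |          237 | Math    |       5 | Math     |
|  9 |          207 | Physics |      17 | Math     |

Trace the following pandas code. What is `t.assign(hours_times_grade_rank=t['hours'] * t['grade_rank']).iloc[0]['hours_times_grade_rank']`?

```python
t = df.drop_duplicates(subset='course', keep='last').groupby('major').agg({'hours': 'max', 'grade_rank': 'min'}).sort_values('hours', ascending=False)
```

6210

drop duplicate course (keep=last):
   grade_rank    major  hours course
6         295     Math      3   Phys
7         223  Physics     30    Bio
9         207  Physics     17   Math
group by major: max(hours), min(grade_rank):
         hours  grade_rank
major                     
Math         3         295
Physics     30         207
sort by hours descending:
         hours  grade_rank
major                     
Physics     30         207
Math         3         295
add column hours_times_grade_rank = t['hours'] * t['grade_rank']:
         hours  grade_rank  hours_times_grade_rank
major                                             
Physics     30         207                    6210
Math         3         295                     885
Then the value at position 0, column 'hours_times_grade_rank': 6210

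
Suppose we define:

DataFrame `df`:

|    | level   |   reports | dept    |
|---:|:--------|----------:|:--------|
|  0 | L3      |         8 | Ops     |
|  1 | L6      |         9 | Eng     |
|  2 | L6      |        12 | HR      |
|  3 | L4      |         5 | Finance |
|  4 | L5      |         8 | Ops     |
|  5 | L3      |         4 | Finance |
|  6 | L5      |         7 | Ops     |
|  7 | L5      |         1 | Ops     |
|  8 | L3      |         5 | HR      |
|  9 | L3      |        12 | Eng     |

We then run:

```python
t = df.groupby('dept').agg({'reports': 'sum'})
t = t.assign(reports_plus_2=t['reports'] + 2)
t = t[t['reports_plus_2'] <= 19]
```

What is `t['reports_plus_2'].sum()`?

group by dept, sum of reports:
         reports
dept            
Eng           21
Finance        9
HR            17
Ops           24
add column reports_plus_2 = t['reports'] + 2:
         reports  reports_plus_2
dept                            
Eng           21              23
Finance        9              11
HR            17              19
Ops           24              26
filter rows where reports_plus_2 <= 19:
         reports  reports_plus_2
dept                            
Finance        9              11
HR            17              19
Then the sum of column 'reports_plus_2': 30

30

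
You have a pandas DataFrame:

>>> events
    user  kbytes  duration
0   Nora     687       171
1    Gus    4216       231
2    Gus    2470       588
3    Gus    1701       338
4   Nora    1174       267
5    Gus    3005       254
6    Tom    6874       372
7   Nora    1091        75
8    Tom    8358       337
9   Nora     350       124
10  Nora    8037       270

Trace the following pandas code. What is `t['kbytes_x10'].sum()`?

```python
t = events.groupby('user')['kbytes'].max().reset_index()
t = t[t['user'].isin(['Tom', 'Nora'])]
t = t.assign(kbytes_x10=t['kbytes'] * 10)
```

group by user, max of kbytes:
user
Gus     4216
Nora    8037
Tom     8358
Name: kbytes, dtype: int64
reset_index():
   user  kbytes
0   Gus    4216
1  Nora    8037
2   Tom    8358
filter rows where user in ['Tom', 'Nora']:
   user  kbytes
1  Nora    8037
2   Tom    8358
add column kbytes_x10 = t['kbytes'] * 10:
   user  kbytes  kbytes_x10
1  Nora    8037       80370
2   Tom    8358       83580

163950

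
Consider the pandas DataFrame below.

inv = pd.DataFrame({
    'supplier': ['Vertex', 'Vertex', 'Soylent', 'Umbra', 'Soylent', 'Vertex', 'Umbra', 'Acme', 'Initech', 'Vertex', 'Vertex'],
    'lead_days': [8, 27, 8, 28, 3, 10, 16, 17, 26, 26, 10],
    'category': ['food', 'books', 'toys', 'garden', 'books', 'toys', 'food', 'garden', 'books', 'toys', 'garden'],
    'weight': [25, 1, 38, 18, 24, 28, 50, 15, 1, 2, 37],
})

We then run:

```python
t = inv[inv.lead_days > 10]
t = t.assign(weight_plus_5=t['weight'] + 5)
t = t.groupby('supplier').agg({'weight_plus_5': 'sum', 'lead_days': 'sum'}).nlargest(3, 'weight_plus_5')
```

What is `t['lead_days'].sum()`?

114

filter rows where lead_days > 10:
  supplier  lead_days category  weight
1   Vertex         27    books       1
3    Umbra         28   garden      18
6    Umbra         16     food      50
7     Acme         17   garden      15
8  Initech         26    books       1
9   Vertex         26     toys       2
add column weight_plus_5 = t['weight'] + 5:
  supplier  lead_days category  weight  weight_plus_5
1   Vertex         27    books       1              6
3    Umbra         28   garden      18             23
6    Umbra         16     food      50             55
7     Acme         17   garden      15             20
8  Initech         26    books       1              6
9   Vertex         26     toys       2              7
group by supplier: sum(weight_plus_5), sum(lead_days):
          weight_plus_5  lead_days
supplier                          
Acme                 20         17
Initech               6         26
Umbra                78         44
Vertex               13         53
take 3 rows with largest weight_plus_5:
          weight_plus_5  lead_days
supplier                          
Umbra                78         44
Acme                 20         17
Vertex               13         53
The sum of column 'lead_days' is 114.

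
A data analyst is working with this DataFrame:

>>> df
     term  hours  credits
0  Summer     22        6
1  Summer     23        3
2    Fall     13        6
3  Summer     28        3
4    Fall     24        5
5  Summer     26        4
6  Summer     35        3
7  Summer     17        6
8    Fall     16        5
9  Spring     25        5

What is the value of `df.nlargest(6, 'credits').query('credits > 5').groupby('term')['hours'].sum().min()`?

take 6 rows with largest credits:
     term  hours  credits
0  Summer     22        6
2    Fall     13        6
7  Summer     17        6
4    Fall     24        5
8    Fall     16        5
9  Spring     25        5
filter rows where credits > 5:
     term  hours  credits
0  Summer     22        6
2    Fall     13        6
7  Summer     17        6
group by term, sum of hours:
term
Fall      13
Summer    39
Name: hours, dtype: int64

13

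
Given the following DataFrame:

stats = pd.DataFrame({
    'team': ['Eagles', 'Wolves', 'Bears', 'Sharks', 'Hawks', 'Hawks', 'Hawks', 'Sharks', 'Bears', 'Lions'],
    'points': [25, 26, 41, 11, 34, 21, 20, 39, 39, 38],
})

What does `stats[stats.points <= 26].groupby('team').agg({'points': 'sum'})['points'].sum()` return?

103

filter rows where points <= 26:
     team  points
0  Eagles      25
1  Wolves      26
3  Sharks      11
5   Hawks      21
6   Hawks      20
group by team, sum of points:
        points
team          
Eagles      25
Hawks       41
Sharks      11
Wolves      26
Reading off the sum of column 'points', we get 103.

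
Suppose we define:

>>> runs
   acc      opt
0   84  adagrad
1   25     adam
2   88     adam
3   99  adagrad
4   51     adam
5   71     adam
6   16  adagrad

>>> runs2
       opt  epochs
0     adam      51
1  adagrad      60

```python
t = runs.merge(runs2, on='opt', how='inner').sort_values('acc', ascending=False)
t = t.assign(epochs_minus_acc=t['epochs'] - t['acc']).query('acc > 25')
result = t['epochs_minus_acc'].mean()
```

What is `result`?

-24.0

merge on 'opt' (how='inner') → 7 rows:
   acc      opt  epochs
0   84  adagrad      60
1   25     adam      51
2   88     adam      51
3   99  adagrad      60
4   51     adam      51
5   71     adam      51
6   16  adagrad      60
sort by acc descending:
   acc      opt  epochs
3   99  adagrad      60
2   88     adam      51
0   84  adagrad      60
5   71     adam      51
4   51     adam      51
1   25     adam      51
6   16  adagrad      60
add column epochs_minus_acc = t['epochs'] - t['acc']:
   acc      opt  epochs  epochs_minus_acc
3   99  adagrad      60               -39
2   88     adam      51               -37
0   84  adagrad      60               -24
5   71     adam      51               -20
4   51     adam      51                 0
1   25     adam      51                26
6   16  adagrad      60                44
filter rows where acc > 25:
   acc      opt  epochs  epochs_minus_acc
3   99  adagrad      60               -39
2   88     adam      51               -37
0   84  adagrad      60               -24
5   71     adam      51               -20
4   51     adam      51                 0
Then the mean of column 'epochs_minus_acc': -24.0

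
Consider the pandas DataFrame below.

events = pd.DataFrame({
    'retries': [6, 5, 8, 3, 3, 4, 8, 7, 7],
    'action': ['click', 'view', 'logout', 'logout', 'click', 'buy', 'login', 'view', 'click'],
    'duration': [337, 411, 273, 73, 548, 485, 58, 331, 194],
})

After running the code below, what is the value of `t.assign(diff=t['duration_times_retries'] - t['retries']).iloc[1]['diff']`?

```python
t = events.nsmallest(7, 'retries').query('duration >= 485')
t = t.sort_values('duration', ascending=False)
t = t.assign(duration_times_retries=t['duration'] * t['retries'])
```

take 7 rows with smallest retries:
   retries  action  duration
3        3  logout        73
4        3   click       548
5        4     buy       485
1        5    view       411
0        6   click       337
7        7    view       331
8        7   click       194
filter rows where duration >= 485:
   retries action  duration
4        3  click       548
5        4    buy       485
sort by duration descending:
   retries action  duration
4        3  click       548
5        4    buy       485
add column duration_times_retries = t['duration'] * t['retries']:
   retries action  duration  duration_times_retries
4        3  click       548                    1644
5        4    buy       485                    1940
add column diff = t['duration_times_retries'] - t['retries']:
   retries action  duration  duration_times_retries  diff
4        3  click       548                    1644  1641
5        4    buy       485                    1940  1936

1936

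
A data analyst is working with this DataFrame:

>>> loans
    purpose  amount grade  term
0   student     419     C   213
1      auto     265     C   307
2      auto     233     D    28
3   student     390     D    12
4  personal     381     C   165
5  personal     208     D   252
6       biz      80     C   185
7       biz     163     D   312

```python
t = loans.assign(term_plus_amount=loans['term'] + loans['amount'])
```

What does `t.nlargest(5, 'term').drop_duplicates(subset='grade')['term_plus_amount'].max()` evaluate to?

572

add column term_plus_amount = loans['term'] + loans['amount']:
    purpose  amount grade  term  term_plus_amount
0   student     419     C   213               632
1      auto     265     C   307               572
2      auto     233     D    28               261
3   student     390     D    12               402
4  personal     381     C   165               546
5  personal     208     D   252               460
6       biz      80     C   185               265
7       biz     163     D   312               475
take 5 rows with largest term:
    purpose  amount grade  term  term_plus_amount
7       biz     163     D   312               475
1      auto     265     C   307               572
5  personal     208     D   252               460
0   student     419     C   213               632
6       biz      80     C   185               265
drop duplicate grade (keep=first):
  purpose  amount grade  term  term_plus_amount
7     biz     163     D   312               475
1    auto     265     C   307               572
The max of column 'term_plus_amount' is 572.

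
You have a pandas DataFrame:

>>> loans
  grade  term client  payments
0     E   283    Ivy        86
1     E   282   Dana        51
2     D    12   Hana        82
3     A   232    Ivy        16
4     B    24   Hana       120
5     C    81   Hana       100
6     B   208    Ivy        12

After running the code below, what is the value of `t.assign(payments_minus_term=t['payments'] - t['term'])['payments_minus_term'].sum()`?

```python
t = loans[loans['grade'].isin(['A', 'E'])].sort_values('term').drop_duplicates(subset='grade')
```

filter rows where grade in ['A', 'E']:
  grade  term client  payments
0     E   283    Ivy        86
1     E   282   Dana        51
3     A   232    Ivy        16
sort by term:
  grade  term client  payments
3     A   232    Ivy        16
1     E   282   Dana        51
0     E   283    Ivy        86
drop duplicate grade (keep=first):
  grade  term client  payments
3     A   232    Ivy        16
1     E   282   Dana        51
add column payments_minus_term = t['payments'] - t['term']:
  grade  term client  payments  payments_minus_term
3     A   232    Ivy        16                 -216
1     E   282   Dana        51                 -231
So sum() = -447.

-447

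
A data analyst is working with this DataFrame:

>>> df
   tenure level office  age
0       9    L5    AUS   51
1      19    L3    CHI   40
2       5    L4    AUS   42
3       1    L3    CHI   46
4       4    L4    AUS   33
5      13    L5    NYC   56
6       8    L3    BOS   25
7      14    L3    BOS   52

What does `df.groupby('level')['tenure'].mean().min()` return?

4.5

group by level, mean of tenure:
level
L3    10.5
L4     4.5
L5    11.0
Name: tenure, dtype: float64
Then the min of the resulting series: 4.5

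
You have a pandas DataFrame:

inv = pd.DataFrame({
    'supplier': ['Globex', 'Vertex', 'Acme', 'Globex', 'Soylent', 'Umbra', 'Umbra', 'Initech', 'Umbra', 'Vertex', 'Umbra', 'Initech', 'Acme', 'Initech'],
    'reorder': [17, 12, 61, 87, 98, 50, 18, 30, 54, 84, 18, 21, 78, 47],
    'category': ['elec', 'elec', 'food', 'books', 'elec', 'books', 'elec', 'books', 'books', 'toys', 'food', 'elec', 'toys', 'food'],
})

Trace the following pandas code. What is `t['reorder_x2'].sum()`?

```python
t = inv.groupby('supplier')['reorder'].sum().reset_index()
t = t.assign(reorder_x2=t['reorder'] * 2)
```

1350

group by supplier, sum of reorder:
supplier
Acme       139
Globex     104
Initech     98
Soylent     98
Umbra      140
Vertex      96
Name: reorder, dtype: int64
reset_index():
  supplier  reorder
0     Acme      139
1   Globex      104
2  Initech       98
3  Soylent       98
4    Umbra      140
5   Vertex       96
add column reorder_x2 = t['reorder'] * 2:
  supplier  reorder  reorder_x2
0     Acme      139         278
1   Globex      104         208
2  Initech       98         196
3  Soylent       98         196
4    Umbra      140         280
5   Vertex       96         192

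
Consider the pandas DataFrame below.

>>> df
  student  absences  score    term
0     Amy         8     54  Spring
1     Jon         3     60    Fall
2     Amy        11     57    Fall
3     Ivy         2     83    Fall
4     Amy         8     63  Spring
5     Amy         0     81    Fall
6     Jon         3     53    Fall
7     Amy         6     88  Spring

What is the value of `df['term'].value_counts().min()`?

value_counts of term:
term
Fall      5
Spring    3
Name: count, dtype: int64

3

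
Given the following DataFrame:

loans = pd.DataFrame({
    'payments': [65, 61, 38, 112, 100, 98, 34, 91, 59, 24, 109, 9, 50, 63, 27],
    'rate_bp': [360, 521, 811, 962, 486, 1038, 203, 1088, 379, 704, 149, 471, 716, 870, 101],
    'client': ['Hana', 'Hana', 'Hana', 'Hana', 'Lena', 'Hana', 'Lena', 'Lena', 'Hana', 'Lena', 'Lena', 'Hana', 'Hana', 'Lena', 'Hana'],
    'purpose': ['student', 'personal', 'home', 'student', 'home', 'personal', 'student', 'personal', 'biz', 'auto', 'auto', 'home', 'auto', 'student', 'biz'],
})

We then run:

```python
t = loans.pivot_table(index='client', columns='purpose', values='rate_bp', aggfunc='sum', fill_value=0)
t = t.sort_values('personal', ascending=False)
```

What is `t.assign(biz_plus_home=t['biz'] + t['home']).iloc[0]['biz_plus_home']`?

pivot: rows=client, cols=purpose, sum(rate_bp):
purpose  auto  biz  home  personal  student
client                                     
Hana      716  480  1282      1559     1322
Lena      853    0   486      1088     1073
sort by personal descending:
purpose  auto  biz  home  personal  student
client                                     
Hana      716  480  1282      1559     1322
Lena      853    0   486      1088     1073
add column biz_plus_home = t['biz'] + t['home']:
purpose  auto  biz  home  personal  student  biz_plus_home
client                                                    
Hana      716  480  1282      1559     1322           1762
Lena      853    0   486      1088     1073            486
Then the value at position 0, column 'biz_plus_home': 1762

1762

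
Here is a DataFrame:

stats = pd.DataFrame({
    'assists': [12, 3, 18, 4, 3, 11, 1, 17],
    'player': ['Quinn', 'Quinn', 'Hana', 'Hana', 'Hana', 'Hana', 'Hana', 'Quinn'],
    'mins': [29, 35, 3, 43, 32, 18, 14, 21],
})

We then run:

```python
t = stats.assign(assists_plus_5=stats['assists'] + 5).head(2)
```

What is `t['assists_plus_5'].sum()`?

add column assists_plus_5 = stats['assists'] + 5:
   assists player  mins  assists_plus_5
0       12  Quinn    29              17
1        3  Quinn    35               8
2       18   Hana     3              23
3        4   Hana    43               9
4        3   Hana    32               8
5       11   Hana    18              16
6        1   Hana    14               6
7       17  Quinn    21              22
take first 2 rows:
   assists player  mins  assists_plus_5
0       12  Quinn    29              17
1        3  Quinn    35               8

25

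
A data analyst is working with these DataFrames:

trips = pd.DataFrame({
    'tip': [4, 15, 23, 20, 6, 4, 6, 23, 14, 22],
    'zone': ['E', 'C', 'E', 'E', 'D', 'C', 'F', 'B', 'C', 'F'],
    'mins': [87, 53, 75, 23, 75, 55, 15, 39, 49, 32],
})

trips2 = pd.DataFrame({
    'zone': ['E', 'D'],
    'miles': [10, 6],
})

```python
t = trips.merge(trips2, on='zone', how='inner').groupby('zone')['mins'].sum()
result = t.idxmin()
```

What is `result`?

D

merge on 'zone' (how='inner') → 4 rows:
   tip zone  mins  miles
0    4    E    87     10
1   23    E    75     10
2   20    E    23     10
3    6    D    75      6
group by zone, sum of mins:
zone
D     75
E    185
Name: mins, dtype: int64
label with the smallest value → D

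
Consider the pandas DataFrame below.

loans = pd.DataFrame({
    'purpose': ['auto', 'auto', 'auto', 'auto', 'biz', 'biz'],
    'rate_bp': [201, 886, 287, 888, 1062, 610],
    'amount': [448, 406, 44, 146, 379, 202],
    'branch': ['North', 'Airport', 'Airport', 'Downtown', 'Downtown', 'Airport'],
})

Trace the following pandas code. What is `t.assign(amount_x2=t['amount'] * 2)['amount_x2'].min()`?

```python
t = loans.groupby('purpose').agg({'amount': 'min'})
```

88

group by purpose, min of amount:
         amount
purpose        
auto         44
biz         202
add column amount_x2 = t['amount'] * 2:
         amount  amount_x2
purpose                   
auto         44         88
biz         202        404
The min of column 'amount_x2' is 88.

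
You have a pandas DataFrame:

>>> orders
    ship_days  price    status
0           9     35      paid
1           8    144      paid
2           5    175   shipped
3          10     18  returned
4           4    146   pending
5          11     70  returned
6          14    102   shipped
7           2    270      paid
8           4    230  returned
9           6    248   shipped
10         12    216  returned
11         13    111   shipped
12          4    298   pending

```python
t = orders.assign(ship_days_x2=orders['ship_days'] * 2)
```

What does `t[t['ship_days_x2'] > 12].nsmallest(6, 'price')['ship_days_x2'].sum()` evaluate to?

add column ship_days_x2 = orders['ship_days'] * 2:
    ship_days  price    status  ship_days_x2
0           9     35      paid            18
1           8    144      paid            16
2           5    175   shipped            10
3          10     18  returned            20
4           4    146   pending             8
5          11     70  returned            22
6          14    102   shipped            28
7           2    270      paid             4
8           4    230  returned             8
9           6    248   shipped            12
10         12    216  returned            24
11         13    111   shipped            26
12          4    298   pending             8
filter rows where ship_days_x2 > 12:
    ship_days  price    status  ship_days_x2
0           9     35      paid            18
1           8    144      paid            16
3          10     18  returned            20
5          11     70  returned            22
6          14    102   shipped            28
10         12    216  returned            24
11         13    111   shipped            26
take 6 rows with smallest price:
    ship_days  price    status  ship_days_x2
3          10     18  returned            20
0           9     35      paid            18
5          11     70  returned            22
6          14    102   shipped            28
11         13    111   shipped            26
1           8    144      paid            16

130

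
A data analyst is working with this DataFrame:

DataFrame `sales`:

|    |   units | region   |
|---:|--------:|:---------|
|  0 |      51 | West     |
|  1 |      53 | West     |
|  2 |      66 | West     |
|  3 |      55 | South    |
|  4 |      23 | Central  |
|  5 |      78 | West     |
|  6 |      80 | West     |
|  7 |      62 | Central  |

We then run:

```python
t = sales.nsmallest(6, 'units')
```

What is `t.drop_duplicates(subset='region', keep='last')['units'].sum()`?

take 6 rows with smallest units:
   units   region
4     23  Central
0     51     West
1     53     West
3     55    South
7     62  Central
2     66     West
drop duplicate region (keep=last):
   units   region
3     55    South
7     62  Central
2     66     West
Reading off the sum of column 'units', we get 183.

183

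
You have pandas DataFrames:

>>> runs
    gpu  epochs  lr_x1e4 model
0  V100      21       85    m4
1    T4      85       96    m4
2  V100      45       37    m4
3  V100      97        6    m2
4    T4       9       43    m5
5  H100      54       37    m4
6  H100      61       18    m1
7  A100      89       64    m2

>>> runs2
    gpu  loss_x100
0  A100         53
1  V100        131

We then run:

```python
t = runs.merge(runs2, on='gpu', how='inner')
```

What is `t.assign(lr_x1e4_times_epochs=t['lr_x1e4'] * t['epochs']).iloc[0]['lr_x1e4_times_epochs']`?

merge on 'gpu' (how='inner') → 4 rows:
    gpu  epochs  lr_x1e4 model  loss_x100
0  V100      21       85    m4        131
1  V100      45       37    m4        131
2  V100      97        6    m2        131
3  A100      89       64    m2         53
add column lr_x1e4_times_epochs = t['lr_x1e4'] * t['epochs']:
    gpu  epochs  lr_x1e4 model  loss_x100  lr_x1e4_times_epochs
0  V100      21       85    m4        131                  1785
1  V100      45       37    m4        131                  1665
2  V100      97        6    m2        131                   582
3  A100      89       64    m2         53                  5696

1785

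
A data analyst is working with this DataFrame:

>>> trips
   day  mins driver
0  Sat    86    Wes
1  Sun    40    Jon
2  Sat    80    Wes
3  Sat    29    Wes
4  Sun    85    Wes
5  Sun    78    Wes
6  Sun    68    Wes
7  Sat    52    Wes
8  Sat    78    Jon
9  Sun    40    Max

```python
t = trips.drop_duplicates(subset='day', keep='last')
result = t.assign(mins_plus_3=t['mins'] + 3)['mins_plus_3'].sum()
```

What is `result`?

124

drop duplicate day (keep=last):
   day  mins driver
8  Sat    78    Jon
9  Sun    40    Max
add column mins_plus_3 = t['mins'] + 3:
   day  mins driver  mins_plus_3
8  Sat    78    Jon           81
9  Sun    40    Max           43
Taking the sum of column 'mins_plus_3' gives 124.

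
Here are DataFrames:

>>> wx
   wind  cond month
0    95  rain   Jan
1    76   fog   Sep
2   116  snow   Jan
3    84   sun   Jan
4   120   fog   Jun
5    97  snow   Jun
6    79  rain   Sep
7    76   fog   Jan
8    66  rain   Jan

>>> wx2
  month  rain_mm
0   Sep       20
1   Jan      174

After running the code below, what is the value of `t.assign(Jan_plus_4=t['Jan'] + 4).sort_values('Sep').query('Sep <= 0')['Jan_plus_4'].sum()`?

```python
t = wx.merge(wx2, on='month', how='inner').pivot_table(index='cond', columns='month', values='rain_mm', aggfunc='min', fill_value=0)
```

merge on 'month' (how='inner') → 7 rows:
   wind  cond month  rain_mm
0    95  rain   Jan      174
1    76   fog   Sep       20
2   116  snow   Jan      174
3    84   sun   Jan      174
4    79  rain   Sep       20
5    76   fog   Jan      174
6    66  rain   Jan      174
pivot: rows=cond, cols=month, min(rain_mm):
month  Jan  Sep
cond           
fog    174   20
rain   174   20
snow   174    0
sun    174    0
add column Jan_plus_4 = t['Jan'] + 4:
month  Jan  Sep  Jan_plus_4
cond                       
fog    174   20         178
rain   174   20         178
snow   174    0         178
sun    174    0         178
sort by Sep:
month  Jan  Sep  Jan_plus_4
cond                       
snow   174    0         178
sun    174    0         178
fog    174   20         178
rain   174   20         178
filter rows where Sep <= 0:
month  Jan  Sep  Jan_plus_4
cond                       
snow   174    0         178
sun    174    0         178
Reading off the sum of column 'Jan_plus_4', we get 356.

356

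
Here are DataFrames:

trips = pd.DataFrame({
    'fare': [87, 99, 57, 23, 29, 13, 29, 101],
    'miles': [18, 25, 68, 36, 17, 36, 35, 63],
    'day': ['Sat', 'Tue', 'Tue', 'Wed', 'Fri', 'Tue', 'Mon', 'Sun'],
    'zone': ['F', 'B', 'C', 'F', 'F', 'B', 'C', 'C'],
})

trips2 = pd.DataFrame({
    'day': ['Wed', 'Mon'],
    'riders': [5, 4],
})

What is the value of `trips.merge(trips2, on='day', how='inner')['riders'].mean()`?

merge on 'day' (how='inner') → 2 rows:
   fare  miles  day zone  riders
0    23     36  Wed    F       5
1    29     35  Mon    C       4
Then the mean of column 'riders': 4.5

4.5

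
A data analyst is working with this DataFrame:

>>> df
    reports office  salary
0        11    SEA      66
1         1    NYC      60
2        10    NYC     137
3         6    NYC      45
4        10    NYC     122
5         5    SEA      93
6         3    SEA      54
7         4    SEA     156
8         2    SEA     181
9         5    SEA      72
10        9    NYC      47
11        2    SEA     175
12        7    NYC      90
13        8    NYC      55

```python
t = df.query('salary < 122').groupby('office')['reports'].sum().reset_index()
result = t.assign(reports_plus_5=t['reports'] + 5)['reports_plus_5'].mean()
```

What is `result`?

filter rows where salary < 122:
    reports office  salary
0        11    SEA      66
1         1    NYC      60
3         6    NYC      45
5         5    SEA      93
6         3    SEA      54
9         5    SEA      72
10        9    NYC      47
12        7    NYC      90
13        8    NYC      55
group by office, sum of reports:
office
NYC    31
SEA    24
Name: reports, dtype: int64
reset_index():
  office  reports
0    NYC       31
1    SEA       24
add column reports_plus_5 = t['reports'] + 5:
  office  reports  reports_plus_5
0    NYC       31              36
1    SEA       24              29
The mean of column 'reports_plus_5' is 32.5.

32.5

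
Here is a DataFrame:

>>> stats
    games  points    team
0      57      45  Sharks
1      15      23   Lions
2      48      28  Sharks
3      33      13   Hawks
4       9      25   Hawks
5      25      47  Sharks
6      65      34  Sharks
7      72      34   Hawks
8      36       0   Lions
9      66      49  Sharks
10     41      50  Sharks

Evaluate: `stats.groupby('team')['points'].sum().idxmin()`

Lions

group by team, sum of points:
team
Hawks      72
Lions      23
Sharks    253
Name: points, dtype: int64
Then the label with the smallest value: Lions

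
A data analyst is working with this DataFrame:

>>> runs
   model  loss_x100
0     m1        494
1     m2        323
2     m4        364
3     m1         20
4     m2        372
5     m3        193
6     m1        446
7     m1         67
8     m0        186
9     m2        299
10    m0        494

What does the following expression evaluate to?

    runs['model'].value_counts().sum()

11

value_counts of model:
model
m1    4
m2    3
m0    2
m4    1
m3    1
Name: count, dtype: int64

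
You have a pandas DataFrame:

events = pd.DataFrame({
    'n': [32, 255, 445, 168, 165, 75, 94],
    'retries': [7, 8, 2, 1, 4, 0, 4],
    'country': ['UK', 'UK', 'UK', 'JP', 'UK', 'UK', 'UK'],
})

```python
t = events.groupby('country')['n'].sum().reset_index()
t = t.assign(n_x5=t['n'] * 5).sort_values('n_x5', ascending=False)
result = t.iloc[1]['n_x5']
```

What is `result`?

group by country, sum of n:
country
JP     168
UK    1066
Name: n, dtype: int64
reset_index():
  country     n
0      JP   168
1      UK  1066
add column n_x5 = t['n'] * 5:
  country     n  n_x5
0      JP   168   840
1      UK  1066  5330
sort by n_x5 descending:
  country     n  n_x5
1      UK  1066  5330
0      JP   168   840
Reading off the value at position 1, column 'n_x5', we get 840.

840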